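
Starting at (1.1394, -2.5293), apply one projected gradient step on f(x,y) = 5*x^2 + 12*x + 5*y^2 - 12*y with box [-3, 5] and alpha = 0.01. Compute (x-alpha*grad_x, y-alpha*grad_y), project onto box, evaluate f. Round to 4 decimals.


Step 1: Compute gradient at (1.1394, -2.5293).
grad_x = 2*5*1.1394 + 12 = 23.394
grad_y = 2*5*-2.5293 - 12 = -37.293
Step 2: Gradient step.
x_raw = 1.1394 - 0.01*23.394 = 0.9055
y_raw = -2.5293 - 0.01*-37.293 = -2.1564
Step 3: Project onto [-3, 5].
x_proj = clip(0.9055) = 0.9055
y_proj = clip(-2.1564) = -2.1564
Step 4: Evaluate f.
f(0.9055, -2.1564) = 64.0909


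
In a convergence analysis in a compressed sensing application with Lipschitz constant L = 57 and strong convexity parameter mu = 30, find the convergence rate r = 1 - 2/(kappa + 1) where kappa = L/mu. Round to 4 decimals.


Step 1: Compute the condition number.
kappa = L/mu = 57/30 = 1.9
Step 2: Compute the convergence rate.
r = 1 - 2/(kappa + 1) = 1 - 2*mu/(L + mu) = (L - mu)/(L + mu) = 27/87 = 0.3103


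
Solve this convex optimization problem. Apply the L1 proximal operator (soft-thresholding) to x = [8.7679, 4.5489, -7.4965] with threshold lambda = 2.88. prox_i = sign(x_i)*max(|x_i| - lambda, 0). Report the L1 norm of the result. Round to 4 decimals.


Soft-thresholding with lambda = 2.88:
prox(8.7679) = sign(8.7679)*max(|8.7679| - 2.88, 0) = 5.8879
prox(4.5489) = sign(4.5489)*max(|4.5489| - 2.88, 0) = 1.6689
prox(-7.4965) = sign(-7.4965)*max(|-7.4965| - 2.88, 0) = -4.6165
prox(x) = [5.8879, 1.6689, -4.6165]
||prox(x)||_1 = 5.8879 + 1.6689 + 4.6165 = 12.1733


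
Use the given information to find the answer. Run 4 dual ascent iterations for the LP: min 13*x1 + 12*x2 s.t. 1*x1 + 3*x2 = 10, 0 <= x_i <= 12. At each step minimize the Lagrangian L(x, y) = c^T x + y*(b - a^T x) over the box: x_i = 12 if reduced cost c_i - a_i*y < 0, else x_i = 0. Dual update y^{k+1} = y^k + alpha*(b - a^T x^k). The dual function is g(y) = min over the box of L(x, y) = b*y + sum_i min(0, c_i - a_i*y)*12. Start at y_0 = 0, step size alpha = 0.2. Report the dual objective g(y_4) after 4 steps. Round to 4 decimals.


Dual ascent for LP: min 13*x1 + 12*x2, 1*x1 + 3*x2 = 10, 0 <= x_i <= 12
Step 1: y^k = 0.0, reduced costs: (13.0, 12.0)
  x^k = (0.0, 0.0), subgradient = b - a^T x = 10.0
  y^{k+1} = 0.0 + 0.2*10.0 = 2.0
Step 2: y^k = 2.0, reduced costs: (11.0, 6.0)
  x^k = (0.0, 0.0), subgradient = b - a^T x = 10.0
  y^{k+1} = 2.0 + 0.2*10.0 = 4.0
Step 3: y^k = 4.0, reduced costs: (9.0, 0.0)
  x^k = (0.0, 0.0), subgradient = b - a^T x = 10.0
  y^{k+1} = 4.0 + 0.2*10.0 = 6.0
Step 4: y^k = 6.0, reduced costs: (7.0, -6.0)
  x^k = (0.0, 12.0), subgradient = b - a^T x = -26.0
  y^{k+1} = 6.0 + 0.2*-26.0 = 0.8
Dual objective at y_4 = 0.8: reduced costs (12.2, 9.6), box minimizer x = (0.0, 0.0)
g(y_4) = b*y + (c1 - a1*y)*x1 + (c2 - a2*y)*x2 = 10*0.8 + 12.2*0.0 + 9.6*0.0 = 8.0 + 0.0 + 0.0 = 8.0


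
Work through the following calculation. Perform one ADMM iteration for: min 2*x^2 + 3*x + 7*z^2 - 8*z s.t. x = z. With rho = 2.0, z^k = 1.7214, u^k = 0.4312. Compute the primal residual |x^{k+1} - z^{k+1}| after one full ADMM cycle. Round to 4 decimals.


ADMM iteration with rho = 2.0, z^k = 1.7214, u^k = 0.4312
Step 1: x-update.
Minimize 2*x^2 + 3*x + (2.0/2)*(x - 1.7214 + 0.4312)^2
FOC: (2*2 + 2.0)*x = -3 + 2.0*(1.7214 - 0.4312)
x^{k+1} = -0.0699
Step 2: z-update.
Minimize 7*z^2 - 8*z + (2.0/2)*(-0.0699 - z + 0.4312)^2
FOC: (2*7 + 2.0)*z = 8 + 2.0*(-0.0699 + 0.4312)
z^{k+1} = 0.5452
Step 3: u-update.
u^{k+1} = 0.4312 - 0.0699 - 0.5452 = -0.1839
Step 4: Primal residual = |-0.0699 - 0.5452| = 0.6151


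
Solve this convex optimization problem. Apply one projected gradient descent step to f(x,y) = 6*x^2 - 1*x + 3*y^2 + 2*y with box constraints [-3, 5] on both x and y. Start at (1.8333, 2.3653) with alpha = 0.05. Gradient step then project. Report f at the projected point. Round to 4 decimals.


Step 1: Compute gradient at (1.8333, 2.3653).
grad_x = 2*6*1.8333 - 1 = 20.9996
grad_y = 2*3*2.3653 + 2 = 16.1918
Step 2: Gradient step.
x_raw = 1.8333 - 0.05*20.9996 = 0.7833
y_raw = 2.3653 - 0.05*16.1918 = 1.5557
Step 3: Project onto [-3, 5].
x_proj = clip(0.7833) = 0.7833
y_proj = clip(1.5557) = 1.5557
Step 4: Evaluate f.
f(0.7833, 1.5557) = 13.2703


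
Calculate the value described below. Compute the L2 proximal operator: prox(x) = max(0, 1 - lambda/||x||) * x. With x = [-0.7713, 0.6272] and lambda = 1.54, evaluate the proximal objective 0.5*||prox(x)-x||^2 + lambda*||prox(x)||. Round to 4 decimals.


Step 1: Compute ||x||.
||x|| = 0.9941
Step 2: Compute scaling factor.
scale = max(0, 1 - 1.54/0.9941) = 0.0
Step 3: prox(x) = [-0.0, 0.0]
||prox(x)|| = 0.0
Step 4: Proximal objective.
0.5*||prox-x||^2 = 0.4941
lambda*||prox|| = 0.0
Total = 0.4941


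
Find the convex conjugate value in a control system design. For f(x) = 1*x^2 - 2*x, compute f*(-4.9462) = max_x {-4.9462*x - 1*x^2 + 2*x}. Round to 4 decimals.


f*(y) = sup_x {y*x - a*x^2 - b*x} = sup_x {(y-b)*x - a*x^2}
FOC: (y - b) - 2a*x = 0 => x* = (y - b)/(2a)
x* = (-4.9462 + 2)/(2*1) = -1.4731
f*(-4.9462) = (y-b)^2/(4a) = (-4.9462 + 2)^2/(4*1)
= 8.6801/4 = 2.17


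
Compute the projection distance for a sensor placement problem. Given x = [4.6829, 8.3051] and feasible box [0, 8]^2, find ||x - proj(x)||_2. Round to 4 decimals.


Project each component onto [0, 8].
clip(4.6829) = 4.6829, clip(8.3051) = 8.0
Projection = [4.6829, 8.0]
Squared diffs: [0.0, 0.0931]
Distance = sqrt(0.0931) = 0.3051


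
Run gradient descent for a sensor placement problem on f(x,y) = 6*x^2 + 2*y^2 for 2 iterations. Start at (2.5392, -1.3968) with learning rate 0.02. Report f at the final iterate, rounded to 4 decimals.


Gradient descent on f(x,y) = 6*x^2 + 2*y^2.
Starting point: (2.5392, -1.3968), alpha = 0.02
Step 1: grad_x = 2*6*2.5392 = 30.4704, grad_y = 2*2*-1.3968 = -5.5872
  x_1 = 2.5392 - 0.02*30.4704 = 1.9298
  y_1 = -1.3968 - 0.02*-5.5872 = -1.2851
Step 2: grad_x = 2*6*1.9298 = 23.1575, grad_y = 2*2*-1.2851 = -5.1402
  x_2 = 1.9298 - 0.02*23.1575 = 1.4666
  y_2 = -1.2851 - 0.02*-5.1402 = -1.1823
f(1.4666, -1.1823) = 6*1.4666^2 + 2*(-1.1823)^2 = 15.7017


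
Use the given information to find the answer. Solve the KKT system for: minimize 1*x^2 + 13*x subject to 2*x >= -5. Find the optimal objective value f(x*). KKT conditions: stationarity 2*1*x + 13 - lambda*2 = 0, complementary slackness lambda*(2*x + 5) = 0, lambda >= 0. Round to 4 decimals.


Step 1: Try lambda = 0 (constraint inactive).
x_unc = -13/(2*1) = -6.5
Check: 2*-6.5 = -13.0 < -5 -- violated!
Step 2: Constraint must be active: 2*x = -5
x* = -5/2 = -2.5
lambda = (2*1*(-2.5) + 13)/2 = 4.0
Step 3: Compute optimal value.
f(x*) = 1*(-2.5)^2 + 13*(-2.5) = -26.25


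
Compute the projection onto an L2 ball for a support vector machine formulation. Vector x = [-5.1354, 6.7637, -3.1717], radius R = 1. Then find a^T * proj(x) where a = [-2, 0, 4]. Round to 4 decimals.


Step 1: Compute ||x|| (intermediates to 6 decimals).
||x|| = sqrt((-5.1354)^2 + 6.7637^2 + (-3.1717)^2) = 9.065299
Step 2: Project.
Since ||x|| > R, scale = R/||x|| = 1/9.065299 = 0.110311, proj(x) = scale * x
proj(x) = [-0.566491, 0.746111, -0.349873]
Step 3: Dot product.
a^T * proj(x) = -2*(-0.566491) + 0*0.746111 + 4*(-0.349873) = -0.2665


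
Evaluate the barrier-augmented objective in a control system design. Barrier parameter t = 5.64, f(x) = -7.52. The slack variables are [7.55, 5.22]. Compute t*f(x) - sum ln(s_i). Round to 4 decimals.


Step 1: Compute log-barrier.
ln values: [2.0215, 1.6525]
phi = -(2.0215 + 1.6525) = -3.674
Step 2: Compute augmented objective.
t*f(x) = 5.64*-7.52 = -42.4128
Total = -42.4128 - 3.674 = -46.0868


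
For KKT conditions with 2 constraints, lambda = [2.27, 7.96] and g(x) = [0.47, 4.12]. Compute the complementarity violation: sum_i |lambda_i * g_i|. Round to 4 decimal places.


KKT complementary slackness check:
lambda_1 * g_1 = 2.27 * 0.47 = 1.0669
lambda_2 * g_2 = 7.96 * 4.12 = 32.7952
Total violation = 1.0669 + 32.7952 = 33.8621


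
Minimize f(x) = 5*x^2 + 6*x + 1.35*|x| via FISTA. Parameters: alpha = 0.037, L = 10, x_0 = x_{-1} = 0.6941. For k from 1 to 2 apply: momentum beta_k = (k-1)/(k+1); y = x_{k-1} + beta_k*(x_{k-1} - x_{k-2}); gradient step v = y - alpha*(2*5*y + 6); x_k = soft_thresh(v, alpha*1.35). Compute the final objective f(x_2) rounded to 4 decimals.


FISTA on f(x) = 5*x^2 + 6*x + 1.35*|x|
L = 10, alpha = 0.037
Iteration 1: beta = 0.0, y = 0.6941 + 0.0*(0.6941 - 0.6941) = 0.6941
  grad(y) = 12.941, v = y - alpha*grad = 0.2153
  prox(v) = soft_thresh(0.2153, 0.05) = 0.1653
Iteration 2: beta = 0.3333, y = 0.1653 + 0.3333*(0.1653 - 0.6941) = -0.0109
  grad(y) = 5.8908, v = y - alpha*grad = -0.2289
  prox(v) = soft_thresh(-0.2289, 0.05) = -0.1789
f(x_2) = 5*(-0.1789)^2 + 6*(-0.1789) + 1.35*|-0.1789| = -0.6719


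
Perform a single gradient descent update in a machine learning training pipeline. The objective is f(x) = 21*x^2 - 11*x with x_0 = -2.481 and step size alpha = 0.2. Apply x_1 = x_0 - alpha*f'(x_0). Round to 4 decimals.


We compute the gradient at x_0 and apply the update.
f'(x) = 42*x - 11
f'(-2.481) = 42*-2.481 - 11 = -115.202
x_1 = -2.481 - 0.2*-115.202 = 20.5594


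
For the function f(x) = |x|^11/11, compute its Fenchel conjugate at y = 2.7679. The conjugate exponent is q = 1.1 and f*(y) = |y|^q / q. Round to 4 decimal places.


The conjugate exponent q satisfies 1/p + 1/q = 1.
p = 11, so q = 11/(11 - 1) = 1.1
|y|^q = 2.7679^1.1 = 3.0645
f*(2.7679) = 3.0645 / 1.1 = 2.7859


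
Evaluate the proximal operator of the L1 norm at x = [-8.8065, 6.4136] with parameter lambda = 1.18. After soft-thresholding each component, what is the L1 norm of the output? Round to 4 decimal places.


Soft-thresholding with lambda = 1.18:
prox(-8.8065) = sign(-8.8065)*max(|-8.8065| - 1.18, 0) = -7.6265
prox(6.4136) = sign(6.4136)*max(|6.4136| - 1.18, 0) = 5.2336
prox(x) = [-7.6265, 5.2336]
||prox(x)||_1 = 7.6265 + 5.2336 = 12.8601


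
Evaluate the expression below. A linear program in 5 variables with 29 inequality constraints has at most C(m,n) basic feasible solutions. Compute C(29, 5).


Each vertex corresponds to some choice of n active constraints out of m, so the number of vertices is at most C(m, n) = m! / (n!(m-n)!).
m = 29, n = 5
Numerator: 29 * 28 * 27 * 26 * 25
Denominator: 5! = 120
C(29, 5) = 118755


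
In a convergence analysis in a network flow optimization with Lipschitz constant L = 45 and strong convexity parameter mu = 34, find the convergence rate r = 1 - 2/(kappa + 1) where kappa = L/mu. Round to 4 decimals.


Step 1: Compute the condition number.
kappa = L/mu = 45/34 = 1.3235
Step 2: Compute the convergence rate.
r = 1 - 2/(kappa + 1) = 1 - 2*mu/(L + mu) = (L - mu)/(L + mu) = 11/79 = 0.1392


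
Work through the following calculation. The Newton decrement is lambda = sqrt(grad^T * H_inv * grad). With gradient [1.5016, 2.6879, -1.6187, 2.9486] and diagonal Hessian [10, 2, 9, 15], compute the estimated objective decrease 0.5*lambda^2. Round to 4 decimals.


Step 1: H is diagonal, so H^(-1) * g = [0.1502, 1.344, -0.1799, 0.1966].
Step 2: g^T H^(-1) g = sum_i g_i^2 / H_ii
  = (1.5016)^2/10 + (2.6879)^2/2 + (-1.6187)^2/9 + (2.9486)^2/15
  = 0.2255 + 3.6124 + 0.2911 + 0.5796 = 4.7086
Step 3: Objective decrease = 0.5 * g^T H^(-1) g = 2.3543


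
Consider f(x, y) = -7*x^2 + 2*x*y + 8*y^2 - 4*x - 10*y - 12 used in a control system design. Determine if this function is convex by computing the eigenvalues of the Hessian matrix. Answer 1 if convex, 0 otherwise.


The Hessian of f(x,y) = -7*x^2 + 2*x*y + 8*y^2 - 4*x - 10*y - 12 is:
H = [[-14, 2], [2, 16]]
Trace = -14 + 16 = 2
Determinant = -14*16 - (2)^2 = -228
Discriminant = (2)^2 - 4*-228 = 916.0
Eigenvalues: lambda_1 = -14.1327, lambda_2 = 16.1327
The function is not convex.

0


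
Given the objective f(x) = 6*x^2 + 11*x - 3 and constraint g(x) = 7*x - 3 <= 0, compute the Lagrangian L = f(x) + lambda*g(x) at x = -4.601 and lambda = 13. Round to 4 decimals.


Step 1: Evaluate f(x).
f(-4.601) = 6*(-4.601)^2 + 11*(-4.601) - 3 = 73.4042
Step 2: Evaluate g(x).
g(-4.601) = 7*-4.601 - 3 = -35.207
Step 3: Compute Lagrangian.
L = 73.4042 + 13*-35.207 = -384.2868


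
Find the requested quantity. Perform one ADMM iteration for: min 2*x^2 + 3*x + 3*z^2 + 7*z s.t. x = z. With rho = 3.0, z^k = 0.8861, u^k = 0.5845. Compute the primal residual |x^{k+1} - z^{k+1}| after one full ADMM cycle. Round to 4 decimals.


ADMM iteration with rho = 3.0, z^k = 0.8861, u^k = 0.5845
Step 1: x-update.
Minimize 2*x^2 + 3*x + (3.0/2)*(x - 0.8861 + 0.5845)^2
FOC: (2*2 + 3.0)*x = -3 + 3.0*(0.8861 - 0.5845)
x^{k+1} = -0.2993
Step 2: z-update.
Minimize 3*z^2 + 7*z + (3.0/2)*(-0.2993 - z + 0.5845)^2
FOC: (2*3 + 3.0)*z = -7 + 3.0*(-0.2993 + 0.5845)
z^{k+1} = -0.6827
Step 3: u-update.
u^{k+1} = 0.5845 - 0.2993 + 0.6827 = 0.9679
Step 4: Primal residual = |-0.2993 + 0.6827| = 0.3834


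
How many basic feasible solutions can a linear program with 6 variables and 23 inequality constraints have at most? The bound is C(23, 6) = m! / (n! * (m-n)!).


Each vertex corresponds to some choice of n active constraints out of m, so the number of vertices is at most C(m, n) = m! / (n!(m-n)!).
m = 23, n = 6
Numerator: 23 * 22 * 21 * 20 * 19 * 18
Denominator: 6! = 720
C(23, 6) = 100947


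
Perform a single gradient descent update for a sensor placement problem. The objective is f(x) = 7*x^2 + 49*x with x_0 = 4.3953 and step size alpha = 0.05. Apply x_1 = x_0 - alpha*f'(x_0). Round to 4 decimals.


We compute the gradient at x_0 and apply the update.
f'(x) = 14*x + 49
f'(4.3953) = 14*4.3953 + 49 = 110.5342
x_1 = 4.3953 - 0.05*110.5342 = -1.1314


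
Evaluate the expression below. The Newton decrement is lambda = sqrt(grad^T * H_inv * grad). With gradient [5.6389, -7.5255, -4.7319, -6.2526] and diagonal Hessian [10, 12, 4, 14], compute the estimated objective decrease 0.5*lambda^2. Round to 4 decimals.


Step 1: H is diagonal, so H^(-1) * g = [0.5639, -0.6271, -1.183, -0.4466].
Step 2: g^T H^(-1) g = sum_i g_i^2 / H_ii
  = (5.6389)^2/10 + (-7.5255)^2/12 + (-4.7319)^2/4 + (-6.2526)^2/14
  = 3.1797 + 4.7194 + 5.5977 + 2.7925 = 16.2894
Step 3: Objective decrease = 0.5 * g^T H^(-1) g = 8.1447


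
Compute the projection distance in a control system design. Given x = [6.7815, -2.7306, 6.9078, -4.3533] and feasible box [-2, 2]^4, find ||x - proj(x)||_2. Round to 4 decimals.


Project each component onto [-2, 2].
clip(6.7815) = 2.0, clip(-2.7306) = -2.0, clip(6.9078) = 2.0, clip(-4.3533) = -2.0
Projection = [2.0, -2.0, 2.0, -2.0]
Squared diffs: [22.8627, 0.5338, 24.0865, 5.538]
Distance = sqrt(53.021) = 7.2816


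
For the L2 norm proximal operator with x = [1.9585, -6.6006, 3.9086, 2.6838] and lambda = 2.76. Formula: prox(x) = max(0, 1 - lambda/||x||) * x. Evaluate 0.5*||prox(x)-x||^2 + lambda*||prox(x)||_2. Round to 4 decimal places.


Step 1: Compute ||x||.
||x|| = 8.3596
Step 2: Compute scaling factor.
scale = max(0, 1 - 2.76/8.3596) = 0.6698
Step 3: prox(x) = [1.3119, -4.4214, 2.6181, 1.7977]
||prox(x)|| = 5.5996
Step 4: Proximal objective.
0.5*||prox-x||^2 = 3.8088
lambda*||prox|| = 15.4549
Total = 19.2638


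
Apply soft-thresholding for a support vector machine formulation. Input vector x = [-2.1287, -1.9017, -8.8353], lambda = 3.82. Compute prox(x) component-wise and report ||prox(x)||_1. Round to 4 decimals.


Soft-thresholding with lambda = 3.82:
prox(-2.1287) = sign(-2.1287)*max(|-2.1287| - 3.82, 0) = 0.0
prox(-1.9017) = sign(-1.9017)*max(|-1.9017| - 3.82, 0) = 0.0
prox(-8.8353) = sign(-8.8353)*max(|-8.8353| - 3.82, 0) = -5.0153
prox(x) = [0.0, 0.0, -5.0153]
||prox(x)||_1 = 0.0 + 0.0 + 5.0153 = 5.0153


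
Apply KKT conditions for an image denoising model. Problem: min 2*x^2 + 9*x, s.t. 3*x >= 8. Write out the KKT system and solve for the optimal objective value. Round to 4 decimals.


Step 1: Try lambda = 0 (constraint inactive).
x_unc = -9/(2*2) = -2.25
Check: 3*-2.25 = -6.75 < 8 -- violated!
Step 2: Constraint must be active: 3*x = 8
x* = 8/3 = 2.6667 (rounded; the exact value 8/3 is used below)
lambda = (2*2*(8/3) + 9)/3 = 6.5556
Step 3: Compute optimal value.
f(x*) = 2*(8/3)^2 + 9*(8/3) = 38.2222


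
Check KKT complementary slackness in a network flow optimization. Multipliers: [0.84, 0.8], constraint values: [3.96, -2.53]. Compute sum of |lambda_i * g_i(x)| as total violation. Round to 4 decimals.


KKT complementary slackness check:
lambda_1 * g_1 = 0.84 * 3.96 = 3.3264
lambda_2 * g_2 = 0.8 * -2.53 = -2.024
Total violation = 3.3264 + 2.024 = 5.3504


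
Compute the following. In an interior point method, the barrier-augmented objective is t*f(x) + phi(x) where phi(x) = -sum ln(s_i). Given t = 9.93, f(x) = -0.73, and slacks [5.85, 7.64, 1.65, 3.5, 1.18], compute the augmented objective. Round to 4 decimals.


Step 1: Compute log-barrier.
ln values: [1.7664, 2.0334, 0.5008, 1.2528, 0.1655]
phi = -(1.7664 + 2.0334 + 0.5008 + 1.2528 + 0.1655) = -5.7189
Step 2: Compute augmented objective.
t*f(x) = 9.93*-0.73 = -7.2489
Total = -7.2489 - 5.7189 = -12.9678


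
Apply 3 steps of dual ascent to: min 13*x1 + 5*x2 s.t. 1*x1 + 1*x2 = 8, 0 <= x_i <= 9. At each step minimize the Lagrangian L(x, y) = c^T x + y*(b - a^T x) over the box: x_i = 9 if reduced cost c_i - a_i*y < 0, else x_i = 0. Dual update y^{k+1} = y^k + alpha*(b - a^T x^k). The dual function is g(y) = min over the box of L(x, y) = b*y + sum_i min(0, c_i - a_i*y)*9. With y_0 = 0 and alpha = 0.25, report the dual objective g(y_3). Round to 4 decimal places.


Dual ascent for LP: min 13*x1 + 5*x2, 1*x1 + 1*x2 = 8, 0 <= x_i <= 9
Step 1: y^k = 0.0, reduced costs: (13.0, 5.0)
  x^k = (0.0, 0.0), subgradient = b - a^T x = 8.0
  y^{k+1} = 0.0 + 0.25*8.0 = 2.0
Step 2: y^k = 2.0, reduced costs: (11.0, 3.0)
  x^k = (0.0, 0.0), subgradient = b - a^T x = 8.0
  y^{k+1} = 2.0 + 0.25*8.0 = 4.0
Step 3: y^k = 4.0, reduced costs: (9.0, 1.0)
  x^k = (0.0, 0.0), subgradient = b - a^T x = 8.0
  y^{k+1} = 4.0 + 0.25*8.0 = 6.0
Dual objective at y_3 = 6.0: reduced costs (7.0, -1.0), box minimizer x = (0.0, 9.0)
g(y_3) = b*y + (c1 - a1*y)*x1 + (c2 - a2*y)*x2 = 8*6.0 + 7.0*0.0 + (-1.0)*9.0 = 48.0 + 0.0 - 9.0 = 39.0


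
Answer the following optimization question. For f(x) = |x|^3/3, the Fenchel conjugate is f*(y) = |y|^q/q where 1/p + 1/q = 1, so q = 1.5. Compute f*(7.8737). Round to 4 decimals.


The conjugate exponent q satisfies 1/p + 1/q = 1.
p = 3, so q = 3/(3 - 1) = 1.5
|y|^q = 7.8737^1.5 = 22.0937
f*(7.8737) = 22.0937 / 1.5 = 14.7291


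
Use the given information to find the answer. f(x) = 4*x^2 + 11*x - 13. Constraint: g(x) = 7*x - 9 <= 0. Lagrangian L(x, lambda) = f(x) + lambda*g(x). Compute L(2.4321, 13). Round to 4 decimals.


Step 1: Evaluate f(x).
f(2.4321) = 4*2.4321^2 + 11*2.4321 - 13 = 37.4135
Step 2: Evaluate g(x).
g(2.4321) = 7*2.4321 - 9 = 8.0247
Step 3: Compute Lagrangian.
L = 37.4135 + 13*8.0247 = 141.7346


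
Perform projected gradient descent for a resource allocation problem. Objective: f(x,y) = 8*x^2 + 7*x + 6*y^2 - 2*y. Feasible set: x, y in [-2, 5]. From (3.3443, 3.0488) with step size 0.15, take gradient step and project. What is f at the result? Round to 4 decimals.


Step 1: Compute gradient at (3.3443, 3.0488).
grad_x = 2*8*3.3443 + 7 = 60.5088
grad_y = 2*6*3.0488 - 2 = 34.5856
Step 2: Gradient step.
x_raw = 3.3443 - 0.15*60.5088 = -5.732
y_raw = 3.0488 - 0.15*34.5856 = -2.139
Step 3: Project onto [-2, 5].
x_proj = clip(-5.732) = -2.0
y_proj = clip(-2.139) = -2.0
Step 4: Evaluate f.
f(-2.0, -2.0) = 46.0


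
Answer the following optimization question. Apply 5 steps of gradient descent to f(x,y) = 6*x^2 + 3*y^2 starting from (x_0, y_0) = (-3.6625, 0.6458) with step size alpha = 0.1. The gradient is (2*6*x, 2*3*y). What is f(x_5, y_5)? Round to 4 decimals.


Gradient descent on f(x,y) = 6*x^2 + 3*y^2.
Starting point: (-3.6625, 0.6458), alpha = 0.1
Step 1: grad_x = 2*6*-3.6625 = -43.95, grad_y = 2*3*0.6458 = 3.8748
  x_1 = -3.6625 - 0.1*-43.95 = 0.7325
  y_1 = 0.6458 - 0.1*3.8748 = 0.2583
Step 2: grad_x = 2*6*0.7325 = 8.79, grad_y = 2*3*0.2583 = 1.5499
  x_2 = 0.7325 - 0.1*8.79 = -0.1465
  y_2 = 0.2583 - 0.1*1.5499 = 0.1033
Step 3: grad_x = 2*6*-0.1465 = -1.758, grad_y = 2*3*0.1033 = 0.62
  x_3 = -0.1465 - 0.1*-1.758 = 0.0293
  y_3 = 0.1033 - 0.1*0.62 = 0.0413
Step 4: grad_x = 2*6*0.0293 = 0.3516, grad_y = 2*3*0.0413 = 0.248
  x_4 = 0.0293 - 0.1*0.3516 = -0.0059
  y_4 = 0.0413 - 0.1*0.248 = 0.0165
Step 5: grad_x = 2*6*-0.0059 = -0.0703, grad_y = 2*3*0.0165 = 0.0992
  x_5 = -0.0059 - 0.1*-0.0703 = 0.0012
  y_5 = 0.0165 - 0.1*0.0992 = 0.0066
f(0.0012, 0.0066) = 6*0.0012^2 + 3*0.0066^2 = 0.0001


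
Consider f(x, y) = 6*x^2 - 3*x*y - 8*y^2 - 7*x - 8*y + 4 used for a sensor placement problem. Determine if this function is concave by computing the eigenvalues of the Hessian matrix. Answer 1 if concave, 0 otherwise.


The Hessian of f(x,y) = 6*x^2 - 3*x*y - 8*y^2 - 7*x - 8*y + 4 is:
H = [[12, -3], [-3, -16]]
Trace = 12 - 16 = -4
Determinant = 12*-16 - (-3)^2 = -201
Discriminant = (-4)^2 - 4*-201 = 820.0
Eigenvalues: lambda_1 = -16.3178, lambda_2 = 12.3178
The function is not concave.

0


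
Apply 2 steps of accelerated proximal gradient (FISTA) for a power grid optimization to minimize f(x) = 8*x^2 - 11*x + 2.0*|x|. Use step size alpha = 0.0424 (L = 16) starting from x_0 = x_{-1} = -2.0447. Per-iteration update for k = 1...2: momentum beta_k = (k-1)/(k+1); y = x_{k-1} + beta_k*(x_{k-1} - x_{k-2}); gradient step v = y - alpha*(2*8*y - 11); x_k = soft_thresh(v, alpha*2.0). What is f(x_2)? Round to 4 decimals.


FISTA on f(x) = 8*x^2 - 11*x + 2.0*|x|
L = 16, alpha = 0.0424
Iteration 1: beta = 0.0, y = -2.0447 + 0.0*(-2.0447 + 2.0447) = -2.0447
  grad(y) = -43.7152, v = y - alpha*grad = -0.1912
  prox(v) = soft_thresh(-0.1912, 0.0848) = -0.1064
Iteration 2: beta = 0.3333, y = -0.1064 + 0.3333*(-0.1064 + 2.0447) = 0.5397
  grad(y) = -2.3643, v = y - alpha*grad = 0.64
  prox(v) = soft_thresh(0.64, 0.0848) = 0.5552
f(x_2) = 8*0.5552^2 - 11*0.5552 + 2.0*|0.5552| = -2.5308


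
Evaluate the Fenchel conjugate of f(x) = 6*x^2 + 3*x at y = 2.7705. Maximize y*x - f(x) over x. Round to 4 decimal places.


f*(y) = sup_x {y*x - a*x^2 - b*x} = sup_x {(y-b)*x - a*x^2}
FOC: (y - b) - 2a*x = 0 => x* = (y - b)/(2a)
x* = (2.7705 - 3)/(2*6) = -0.0191
f*(2.7705) = (y-b)^2/(4a) = (2.7705 - 3)^2/(4*6)
= 0.0527/24 = 0.0022


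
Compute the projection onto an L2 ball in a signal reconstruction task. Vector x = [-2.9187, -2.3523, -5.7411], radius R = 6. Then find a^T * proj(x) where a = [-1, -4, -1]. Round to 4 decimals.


Step 1: Compute ||x|| (intermediates to 6 decimals).
||x|| = sqrt((-2.9187)^2 + (-2.3523)^2 + (-5.7411)^2) = 6.856556
Step 2: Project.
Since ||x|| > R, scale = R/||x|| = 6/6.856556 = 0.875075, proj(x) = scale * x
proj(x) = [-2.554081, -2.058439, -5.023893]
Step 3: Dot product.
a^T * proj(x) = -1*(-2.554081) - 4*(-2.058439) - 1*(-5.023893) = 15.8117


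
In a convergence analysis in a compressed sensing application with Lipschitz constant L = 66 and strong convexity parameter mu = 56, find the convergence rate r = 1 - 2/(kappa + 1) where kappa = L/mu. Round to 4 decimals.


Step 1: Compute the condition number.
kappa = L/mu = 66/56 = 1.1786
Step 2: Compute the convergence rate.
r = 1 - 2/(kappa + 1) = 1 - 2*mu/(L + mu) = (L - mu)/(L + mu) = 10/122 = 0.082


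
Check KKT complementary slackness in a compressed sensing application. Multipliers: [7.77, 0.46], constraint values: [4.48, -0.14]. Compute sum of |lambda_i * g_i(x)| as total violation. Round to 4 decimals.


KKT complementary slackness check:
lambda_1 * g_1 = 7.77 * 4.48 = 34.8096
lambda_2 * g_2 = 0.46 * -0.14 = -0.0644
Total violation = 34.8096 + 0.0644 = 34.874


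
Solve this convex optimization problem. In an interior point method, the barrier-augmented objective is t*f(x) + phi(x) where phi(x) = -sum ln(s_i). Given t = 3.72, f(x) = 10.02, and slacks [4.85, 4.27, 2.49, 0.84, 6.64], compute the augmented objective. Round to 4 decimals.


Step 1: Compute log-barrier.
ln values: [1.579, 1.4516, 0.9123, -0.1744, 1.8931]
phi = -(1.579 + 1.4516 + 0.9123 - 0.1744 + 1.8931) = -5.6616
Step 2: Compute augmented objective.
t*f(x) = 3.72*10.02 = 37.2744
Total = 37.2744 - 5.6616 = 31.6128


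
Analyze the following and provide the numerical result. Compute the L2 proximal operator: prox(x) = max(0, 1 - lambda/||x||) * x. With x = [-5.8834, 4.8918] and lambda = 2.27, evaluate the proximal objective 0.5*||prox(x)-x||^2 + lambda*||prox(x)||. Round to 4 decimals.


Step 1: Compute ||x||.
||x|| = 7.6514
Step 2: Compute scaling factor.
scale = max(0, 1 - 2.27/7.6514) = 0.7033
Step 3: prox(x) = [-4.1379, 3.4405]
||prox(x)|| = 5.3814
Step 4: Proximal objective.
0.5*||prox-x||^2 = 2.5765
lambda*||prox|| = 12.2158
Total = 14.7923


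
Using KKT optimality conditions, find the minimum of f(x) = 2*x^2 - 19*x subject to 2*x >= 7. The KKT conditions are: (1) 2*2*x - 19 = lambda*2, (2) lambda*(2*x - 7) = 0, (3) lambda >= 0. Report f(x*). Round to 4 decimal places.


Step 1: Try lambda = 0 (constraint inactive).
Stationarity: 2*2*x - 19 = 0
x* = 19/(2*2) = 4.75
Check constraint: 2*4.75 = 9.5 >= 7 -- satisfied.
Step 2: Compute optimal value.
f(x*) = 2*4.75^2 - 19*4.75 = -45.125


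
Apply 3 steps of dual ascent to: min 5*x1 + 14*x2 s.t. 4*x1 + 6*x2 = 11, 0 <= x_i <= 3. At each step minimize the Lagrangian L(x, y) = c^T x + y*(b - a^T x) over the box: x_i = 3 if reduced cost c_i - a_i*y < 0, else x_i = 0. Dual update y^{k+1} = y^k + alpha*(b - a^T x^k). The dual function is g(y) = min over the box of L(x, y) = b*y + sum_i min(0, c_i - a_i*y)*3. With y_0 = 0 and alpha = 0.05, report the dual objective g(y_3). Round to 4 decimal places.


Dual ascent for LP: min 5*x1 + 14*x2, 4*x1 + 6*x2 = 11, 0 <= x_i <= 3
Step 1: y^k = 0.0, reduced costs: (5.0, 14.0)
  x^k = (0.0, 0.0), subgradient = b - a^T x = 11.0
  y^{k+1} = 0.0 + 0.05*11.0 = 0.55
Step 2: y^k = 0.55, reduced costs: (2.8, 10.7)
  x^k = (0.0, 0.0), subgradient = b - a^T x = 11.0
  y^{k+1} = 0.55 + 0.05*11.0 = 1.1
Step 3: y^k = 1.1, reduced costs: (0.6, 7.4)
  x^k = (0.0, 0.0), subgradient = b - a^T x = 11.0
  y^{k+1} = 1.1 + 0.05*11.0 = 1.65
Dual objective at y_3 = 1.65: reduced costs (-1.6, 4.1), box minimizer x = (3.0, 0.0)
g(y_3) = b*y + (c1 - a1*y)*x1 + (c2 - a2*y)*x2 = 11*1.65 + (-1.6)*3.0 + 4.1*0.0 = 18.15 - 4.8 + 0.0 = 13.35


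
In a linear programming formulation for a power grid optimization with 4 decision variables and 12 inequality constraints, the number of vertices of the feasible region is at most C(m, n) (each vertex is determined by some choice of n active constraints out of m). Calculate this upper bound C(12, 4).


Each vertex corresponds to some choice of n active constraints out of m, so the number of vertices is at most C(m, n) = m! / (n!(m-n)!).
m = 12, n = 4
Numerator: 12 * 11 * 10 * 9
Denominator: 4! = 24
C(12, 4) = 495


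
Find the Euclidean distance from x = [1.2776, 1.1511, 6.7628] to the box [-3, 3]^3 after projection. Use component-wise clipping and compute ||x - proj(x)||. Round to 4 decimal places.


Project each component onto [-3, 3].
clip(1.2776) = 1.2776, clip(1.1511) = 1.1511, clip(6.7628) = 3.0
Projection = [1.2776, 1.1511, 3.0]
Squared diffs: [0.0, 0.0, 14.1587]
Distance = sqrt(14.1587) = 3.7628


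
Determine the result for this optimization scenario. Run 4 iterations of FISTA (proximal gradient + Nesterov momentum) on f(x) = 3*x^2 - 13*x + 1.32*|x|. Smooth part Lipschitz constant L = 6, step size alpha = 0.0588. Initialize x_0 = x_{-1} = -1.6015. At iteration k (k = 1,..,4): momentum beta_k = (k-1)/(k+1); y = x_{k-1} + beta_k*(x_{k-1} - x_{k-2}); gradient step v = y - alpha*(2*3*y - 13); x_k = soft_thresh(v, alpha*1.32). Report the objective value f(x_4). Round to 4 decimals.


FISTA on f(x) = 3*x^2 - 13*x + 1.32*|x|
L = 6, alpha = 0.0588
Iteration 1: beta = 0.0, y = -1.6015 + 0.0*(-1.6015 + 1.6015) = -1.6015
  grad(y) = -22.609, v = y - alpha*grad = -0.2721
  prox(v) = soft_thresh(-0.2721, 0.0776) = -0.1945
Iteration 2: beta = 0.3333, y = -0.1945 + 0.3333*(-0.1945 + 1.6015) = 0.2745
  grad(y) = -11.3528, v = y - alpha*grad = 0.9421
  prox(v) = soft_thresh(0.9421, 0.0776) = 0.8645
Iteration 3: beta = 0.5, y = 0.8645 + 0.5*(0.8645 + 0.1945) = 1.3939
  grad(y) = -4.6364, v = y - alpha*grad = 1.6666
  prox(v) = soft_thresh(1.6666, 0.0776) = 1.5889
Iteration 4: beta = 0.6, y = 1.5889 + 0.6*(1.5889 - 0.8645) = 2.0236
  grad(y) = -0.8583, v = y - alpha*grad = 2.0741
  prox(v) = soft_thresh(2.0741, 0.0776) = 1.9965
f(x_4) = 3*1.9965^2 - 13*1.9965 + 1.32*|1.9965| = -11.3611


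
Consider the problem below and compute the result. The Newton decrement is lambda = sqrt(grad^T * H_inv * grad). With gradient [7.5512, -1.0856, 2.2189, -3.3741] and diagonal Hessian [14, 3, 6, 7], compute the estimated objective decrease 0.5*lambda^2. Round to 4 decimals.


Step 1: H is diagonal, so H^(-1) * g = [0.5394, -0.3619, 0.3698, -0.482].
Step 2: g^T H^(-1) g = sum_i g_i^2 / H_ii
  = (7.5512)^2/14 + (-1.0856)^2/3 + (2.2189)^2/6 + (-3.3741)^2/7
  = 4.0729 + 0.3928 + 0.8206 + 1.6264 = 6.9127
Step 3: Objective decrease = 0.5 * g^T H^(-1) g = 3.4563


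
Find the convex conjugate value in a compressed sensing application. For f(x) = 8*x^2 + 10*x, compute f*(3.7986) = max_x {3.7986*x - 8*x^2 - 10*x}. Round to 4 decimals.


f*(y) = sup_x {y*x - a*x^2 - b*x} = sup_x {(y-b)*x - a*x^2}
FOC: (y - b) - 2a*x = 0 => x* = (y - b)/(2a)
x* = (3.7986 - 10)/(2*8) = -0.3876
f*(3.7986) = (y-b)^2/(4a) = (3.7986 - 10)^2/(4*8)
= 38.4574/32 = 1.2018


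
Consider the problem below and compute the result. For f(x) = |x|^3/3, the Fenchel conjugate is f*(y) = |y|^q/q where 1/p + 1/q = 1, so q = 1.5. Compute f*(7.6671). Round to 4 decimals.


The conjugate exponent q satisfies 1/p + 1/q = 1.
p = 3, so q = 3/(3 - 1) = 1.5
|y|^q = 7.6671^1.5 = 21.2298
f*(7.6671) = 21.2298 / 1.5 = 14.1532


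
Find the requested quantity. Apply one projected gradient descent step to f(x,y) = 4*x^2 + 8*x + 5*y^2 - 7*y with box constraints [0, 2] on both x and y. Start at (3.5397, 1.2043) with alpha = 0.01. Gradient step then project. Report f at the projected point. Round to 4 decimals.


Step 1: Compute gradient at (3.5397, 1.2043).
grad_x = 2*4*3.5397 + 8 = 36.3176
grad_y = 2*5*1.2043 - 7 = 5.043
Step 2: Gradient step.
x_raw = 3.5397 - 0.01*36.3176 = 3.1765
y_raw = 1.2043 - 0.01*5.043 = 1.1539
Step 3: Project onto [0, 2].
x_proj = clip(3.1765) = 2.0
y_proj = clip(1.1539) = 1.1539
Step 4: Evaluate f.
f(2.0, 1.1539) = 30.58


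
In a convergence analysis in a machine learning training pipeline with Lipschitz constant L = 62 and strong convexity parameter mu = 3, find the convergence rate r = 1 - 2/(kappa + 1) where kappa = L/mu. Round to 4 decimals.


Step 1: Compute the condition number.
kappa = L/mu = 62/3 = 20.6667
Step 2: Compute the convergence rate.
r = 1 - 2/(kappa + 1) = 1 - 2*mu/(L + mu) = (L - mu)/(L + mu) = 59/65 = 0.9077


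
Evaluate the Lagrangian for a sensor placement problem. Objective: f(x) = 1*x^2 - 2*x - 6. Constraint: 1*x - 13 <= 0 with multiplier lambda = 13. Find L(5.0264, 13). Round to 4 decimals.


Step 1: Evaluate f(x).
f(5.0264) = 1*5.0264^2 - 2*5.0264 - 6 = 9.2119
Step 2: Evaluate g(x).
g(5.0264) = 1*5.0264 - 13 = -7.9736
Step 3: Compute Lagrangian.
L = 9.2119 + 13*-7.9736 = -94.4449


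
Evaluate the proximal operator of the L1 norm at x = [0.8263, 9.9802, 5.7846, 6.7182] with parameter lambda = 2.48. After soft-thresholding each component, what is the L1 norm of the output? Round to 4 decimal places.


Soft-thresholding with lambda = 2.48:
prox(0.8263) = sign(0.8263)*max(|0.8263| - 2.48, 0) = 0.0
prox(9.9802) = sign(9.9802)*max(|9.9802| - 2.48, 0) = 7.5002
prox(5.7846) = sign(5.7846)*max(|5.7846| - 2.48, 0) = 3.3046
prox(6.7182) = sign(6.7182)*max(|6.7182| - 2.48, 0) = 4.2382
prox(x) = [0.0, 7.5002, 3.3046, 4.2382]
||prox(x)||_1 = 0.0 + 7.5002 + 3.3046 + 4.2382 = 15.043


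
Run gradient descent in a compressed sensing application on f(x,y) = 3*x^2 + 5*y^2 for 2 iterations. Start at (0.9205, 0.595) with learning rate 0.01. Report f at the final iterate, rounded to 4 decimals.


Gradient descent on f(x,y) = 3*x^2 + 5*y^2.
Starting point: (0.9205, 0.595), alpha = 0.01
Step 1: grad_x = 2*3*0.9205 = 5.523, grad_y = 2*5*0.595 = 5.95
  x_1 = 0.9205 - 0.01*5.523 = 0.8653
  y_1 = 0.595 - 0.01*5.95 = 0.5355
Step 2: grad_x = 2*3*0.8653 = 5.1916, grad_y = 2*5*0.5355 = 5.355
  x_2 = 0.8653 - 0.01*5.1916 = 0.8134
  y_2 = 0.5355 - 0.01*5.355 = 0.482
f(0.8134, 0.482) = 3*0.8134^2 + 5*0.482^2 = 3.146


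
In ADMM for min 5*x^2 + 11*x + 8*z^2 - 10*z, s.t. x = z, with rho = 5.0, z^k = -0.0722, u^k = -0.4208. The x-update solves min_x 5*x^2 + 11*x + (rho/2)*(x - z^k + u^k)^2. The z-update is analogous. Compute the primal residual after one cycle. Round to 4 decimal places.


ADMM iteration with rho = 5.0, z^k = -0.0722, u^k = -0.4208
Step 1: x-update.
Minimize 5*x^2 + 11*x + (5.0/2)*(x + 0.0722 - 0.4208)^2
FOC: (2*5 + 5.0)*x = -11 + 5.0*(-0.0722 + 0.4208)
x^{k+1} = -0.6171
Step 2: z-update.
Minimize 8*z^2 - 10*z + (5.0/2)*(-0.6171 - z - 0.4208)^2
FOC: (2*8 + 5.0)*z = 10 + 5.0*(-0.6171 - 0.4208)
z^{k+1} = 0.2291
Step 3: u-update.
u^{k+1} = -0.4208 - 0.6171 - 0.2291 = -1.267
Step 4: Primal residual = |-0.6171 - 0.2291| = 0.8462


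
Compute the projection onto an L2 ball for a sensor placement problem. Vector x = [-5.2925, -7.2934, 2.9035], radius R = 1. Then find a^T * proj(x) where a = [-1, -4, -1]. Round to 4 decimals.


Step 1: Compute ||x|| (intermediates to 6 decimals).
||x|| = sqrt((-5.2925)^2 + (-7.2934)^2 + 2.9035^2) = 9.467553
Step 2: Project.
Since ||x|| > R, scale = R/||x|| = 1/9.467553 = 0.105624, proj(x) = scale * x
proj(x) = [-0.559015, -0.770358, 0.306679]
Step 3: Dot product.
a^T * proj(x) = -1*(-0.559015) - 4*(-0.770358) - 1*0.306679 = 3.3338


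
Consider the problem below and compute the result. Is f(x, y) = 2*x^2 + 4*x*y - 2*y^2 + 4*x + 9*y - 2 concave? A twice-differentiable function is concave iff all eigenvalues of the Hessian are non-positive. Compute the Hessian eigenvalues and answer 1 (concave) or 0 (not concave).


The Hessian of f(x,y) = 2*x^2 + 4*x*y - 2*y^2 + 4*x + 9*y - 2 is:
H = [[4, 4], [4, -4]]
Trace = 4 - 4 = 0
Determinant = 4*-4 - (4)^2 = -32
Discriminant = (0)^2 - 4*-32 = 128.0
Eigenvalues: lambda_1 = -5.6569, lambda_2 = 5.6569
The function is not concave.

0


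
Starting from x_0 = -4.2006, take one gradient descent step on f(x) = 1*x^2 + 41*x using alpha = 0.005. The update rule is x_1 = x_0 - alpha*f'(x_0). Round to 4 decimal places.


We compute the gradient at x_0 and apply the update.
f'(x) = 2*x + 41
f'(-4.2006) = 2*-4.2006 + 41 = 32.5988
x_1 = -4.2006 - 0.005*32.5988 = -4.3636


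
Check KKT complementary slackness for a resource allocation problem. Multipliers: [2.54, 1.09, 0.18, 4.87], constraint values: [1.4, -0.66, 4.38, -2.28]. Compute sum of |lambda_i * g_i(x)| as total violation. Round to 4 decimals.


KKT complementary slackness check:
lambda_1 * g_1 = 2.54 * 1.4 = 3.556
lambda_2 * g_2 = 1.09 * -0.66 = -0.7194
lambda_3 * g_3 = 0.18 * 4.38 = 0.7884
lambda_4 * g_4 = 4.87 * -2.28 = -11.1036
Total violation = 3.556 + 0.7194 + 0.7884 + 11.1036 = 16.1674


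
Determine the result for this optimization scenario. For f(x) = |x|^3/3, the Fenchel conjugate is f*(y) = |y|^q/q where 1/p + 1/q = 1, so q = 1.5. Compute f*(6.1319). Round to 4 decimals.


The conjugate exponent q satisfies 1/p + 1/q = 1.
p = 3, so q = 3/(3 - 1) = 1.5
|y|^q = 6.1319^1.5 = 15.1842
f*(6.1319) = 15.1842 / 1.5 = 10.1228


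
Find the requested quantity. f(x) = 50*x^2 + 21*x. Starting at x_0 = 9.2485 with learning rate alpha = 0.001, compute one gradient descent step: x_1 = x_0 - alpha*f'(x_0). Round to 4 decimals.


We compute the gradient at x_0 and apply the update.
f'(x) = 100*x + 21
f'(9.2485) = 100*9.2485 + 21 = 945.85
x_1 = 9.2485 - 0.001*945.85 = 8.3027


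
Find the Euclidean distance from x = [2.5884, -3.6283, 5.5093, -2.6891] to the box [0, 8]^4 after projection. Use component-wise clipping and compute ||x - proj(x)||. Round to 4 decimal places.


Project each component onto [0, 8].
clip(2.5884) = 2.5884, clip(-3.6283) = 0.0, clip(5.5093) = 5.5093, clip(-2.6891) = 0.0
Projection = [2.5884, 0.0, 5.5093, 0.0]
Squared diffs: [0.0, 13.1646, 0.0, 7.2313]
Distance = sqrt(20.3959) = 4.5162


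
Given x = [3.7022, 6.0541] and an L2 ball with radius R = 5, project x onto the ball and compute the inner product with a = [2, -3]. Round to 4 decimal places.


Step 1: Compute ||x|| (intermediates to 6 decimals).
||x|| = sqrt(3.7022^2 + 6.0541^2) = 7.096366
Step 2: Project.
Since ||x|| > R, scale = R/||x|| = 5/7.096366 = 0.704586, proj(x) = scale * x
proj(x) = [2.608518, 4.265634]
Step 3: Dot product.
a^T * proj(x) = 2*2.608518 - 3*4.265634 = -7.5799


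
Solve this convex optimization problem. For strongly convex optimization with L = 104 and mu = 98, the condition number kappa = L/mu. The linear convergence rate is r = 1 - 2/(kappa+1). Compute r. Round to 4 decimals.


Step 1: Compute the condition number.
kappa = L/mu = 104/98 = 1.0612
Step 2: Compute the convergence rate.
r = 1 - 2/(kappa + 1) = 1 - 2*mu/(L + mu) = (L - mu)/(L + mu) = 6/202 = 0.0297


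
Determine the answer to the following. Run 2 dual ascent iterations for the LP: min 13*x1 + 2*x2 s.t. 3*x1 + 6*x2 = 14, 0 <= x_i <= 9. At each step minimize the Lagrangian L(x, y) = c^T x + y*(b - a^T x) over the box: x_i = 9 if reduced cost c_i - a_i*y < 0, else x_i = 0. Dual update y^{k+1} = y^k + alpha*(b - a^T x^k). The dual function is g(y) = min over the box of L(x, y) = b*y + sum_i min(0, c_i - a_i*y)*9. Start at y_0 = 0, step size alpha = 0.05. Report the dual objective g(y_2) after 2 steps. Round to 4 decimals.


Dual ascent for LP: min 13*x1 + 2*x2, 3*x1 + 6*x2 = 14, 0 <= x_i <= 9
Step 1: y^k = 0.0, reduced costs: (13.0, 2.0)
  x^k = (0.0, 0.0), subgradient = b - a^T x = 14.0
  y^{k+1} = 0.0 + 0.05*14.0 = 0.7
Step 2: y^k = 0.7, reduced costs: (10.9, -2.2)
  x^k = (0.0, 9.0), subgradient = b - a^T x = -40.0
  y^{k+1} = 0.7 + 0.05*-40.0 = -1.3
Dual objective at y_2 = -1.3: reduced costs (16.9, 9.8), box minimizer x = (0.0, 0.0)
g(y_2) = b*y + (c1 - a1*y)*x1 + (c2 - a2*y)*x2 = 14*(-1.3) + 16.9*0.0 + 9.8*0.0 = -18.2 + 0.0 + 0.0 = -18.2


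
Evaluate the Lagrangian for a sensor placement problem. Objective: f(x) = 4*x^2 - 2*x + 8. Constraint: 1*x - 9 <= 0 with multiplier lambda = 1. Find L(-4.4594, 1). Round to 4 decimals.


Step 1: Evaluate f(x).
f(-4.4594) = 4*(-4.4594)^2 - 2*(-4.4594) + 8 = 96.4638
Step 2: Evaluate g(x).
g(-4.4594) = 1*-4.4594 - 9 = -13.4594
Step 3: Compute Lagrangian.
L = 96.4638 + 1*-13.4594 = 83.0044


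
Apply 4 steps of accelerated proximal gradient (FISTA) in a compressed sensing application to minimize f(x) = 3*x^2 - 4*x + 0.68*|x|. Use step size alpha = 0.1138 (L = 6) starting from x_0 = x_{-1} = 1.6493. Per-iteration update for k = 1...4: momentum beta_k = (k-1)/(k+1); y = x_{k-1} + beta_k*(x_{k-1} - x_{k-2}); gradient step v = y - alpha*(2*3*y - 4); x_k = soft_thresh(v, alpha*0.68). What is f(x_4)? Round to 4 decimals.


FISTA on f(x) = 3*x^2 - 4*x + 0.68*|x|
L = 6, alpha = 0.1138
Iteration 1: beta = 0.0, y = 1.6493 + 0.0*(1.6493 - 1.6493) = 1.6493
  grad(y) = 5.8958, v = y - alpha*grad = 0.9784
  prox(v) = soft_thresh(0.9784, 0.0774) = 0.901
Iteration 2: beta = 0.3333, y = 0.901 + 0.3333*(0.901 - 1.6493) = 0.6515
  grad(y) = -0.0908, v = y - alpha*grad = 0.6619
  prox(v) = soft_thresh(0.6619, 0.0774) = 0.5845
Iteration 3: beta = 0.5, y = 0.5845 + 0.5*(0.5845 - 0.901) = 0.4262
  grad(y) = -1.4426, v = y - alpha*grad = 0.5904
  prox(v) = soft_thresh(0.5904, 0.0774) = 0.513
Iteration 4: beta = 0.6, y = 0.513 + 0.6*(0.513 - 0.5845) = 0.4701
  grad(y) = -1.1792, v = y - alpha*grad = 0.6043
  prox(v) = soft_thresh(0.6043, 0.0774) = 0.5269
f(x_4) = 3*0.5269^2 - 4*0.5269 + 0.68*|0.5269| = -0.9164


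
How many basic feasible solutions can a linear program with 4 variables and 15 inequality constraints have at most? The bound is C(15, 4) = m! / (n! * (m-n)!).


Each vertex corresponds to some choice of n active constraints out of m, so the number of vertices is at most C(m, n) = m! / (n!(m-n)!).
m = 15, n = 4
Numerator: 15 * 14 * 13 * 12
Denominator: 4! = 24
C(15, 4) = 1365
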